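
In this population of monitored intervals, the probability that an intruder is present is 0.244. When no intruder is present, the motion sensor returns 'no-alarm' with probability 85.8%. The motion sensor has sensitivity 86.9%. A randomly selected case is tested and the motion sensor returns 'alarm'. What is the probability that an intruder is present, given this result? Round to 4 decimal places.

Let H be the event that an intruder is present. P(H) = 0.244, so P(¬H) = 0.756. With E the 'alarm' result, P(E|H) = 0.869 and P(E|¬H) = 0.142.
P(E) = 0.869·0.244 + 0.142·0.756 = 0.21204 + 0.10735 = 0.31939.
By Bayes' theorem, P(H|E) = 0.21204 / 0.31939 = 0.6639.

P(H | E) ≈ 0.6639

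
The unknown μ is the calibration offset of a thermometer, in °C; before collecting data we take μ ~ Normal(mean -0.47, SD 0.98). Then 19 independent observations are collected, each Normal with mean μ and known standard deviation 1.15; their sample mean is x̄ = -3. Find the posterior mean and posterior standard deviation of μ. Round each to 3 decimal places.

Prior precision 1/τ₀² = 1/0.98² = 1.04123; data precision n/σ² = 19/1.15² = 14.3667.
Posterior precision = 1.04123 + 14.3667 = 15.4080, giving posterior SD = 1/√15.4080 = 0.255.
Posterior mean = (1.04123·-0.47 + 14.3667·-3) / 15.4080 = -2.829.

Posterior mean ≈ -2.829; posterior SD ≈ 0.255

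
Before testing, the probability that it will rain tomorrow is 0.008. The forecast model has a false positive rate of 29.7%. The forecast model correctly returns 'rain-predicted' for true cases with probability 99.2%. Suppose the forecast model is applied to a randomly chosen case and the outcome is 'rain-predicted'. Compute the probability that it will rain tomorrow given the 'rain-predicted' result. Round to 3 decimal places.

Let H be the event that it will rain tomorrow. P(H) = 0.008, so P(¬H) = 0.992. With E the 'rain-predicted' result, P(E|H) = 0.992 and P(E|¬H) = 0.297.
P(E) = 0.992·0.008 + 0.297·0.992 = 0.0079360 + 0.29462 = 0.30256.
By Bayes' theorem, P(H|E) = 0.0079360 / 0.30256 = 0.026.

P(H | E) ≈ 0.026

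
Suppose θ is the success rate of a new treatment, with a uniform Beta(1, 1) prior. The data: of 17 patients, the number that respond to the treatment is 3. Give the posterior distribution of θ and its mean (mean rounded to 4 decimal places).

Observing 3 successes and 14 failures updates Beta(1, 1) by adding the success and failure counts to the two shape parameters: α = 1+3 = 4, β = 1+14 = 15.
E[θ | data] = 4/(4+15) = 0.2105.

Posterior: Beta(4, 15); mean ≈ 0.2105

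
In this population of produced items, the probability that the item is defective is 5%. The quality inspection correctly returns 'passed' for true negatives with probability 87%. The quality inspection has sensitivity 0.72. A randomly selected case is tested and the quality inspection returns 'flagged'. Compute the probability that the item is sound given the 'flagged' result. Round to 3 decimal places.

Write H for 'the item is defective'. Prior odds H:¬H = 0.05/0.95 = 0.052632. For the 'flagged' outcome, the likelihood ratio is 0.72/0.13 = 5.5385.
Posterior odds = 0.052632 × 5.5385 = 0.29150, so P(H|E) = 0.29150/(1+0.29150) = 0.226. Then P(¬H|E) = 1 − 0.226 = 0.774.

P(¬H | E) ≈ 0.774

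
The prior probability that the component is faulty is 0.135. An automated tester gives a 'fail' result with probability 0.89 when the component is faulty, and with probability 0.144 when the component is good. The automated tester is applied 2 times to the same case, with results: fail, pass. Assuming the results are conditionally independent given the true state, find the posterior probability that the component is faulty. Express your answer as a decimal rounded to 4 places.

Posterior P(H) ≈ 0.1103

Let H be the event that the component is faulty; start with P(H) = 0.135. P('fail'|H) = 0.89, P('fail'|¬H) = 0.144.
Update on result 1 ('fail'): P(H) ← 0.89·0.1350 / (0.89·0.1350 + 0.144·0.8650) = 0.12015/0.24471 = 0.4910.
Update on result 2 ('pass'): P(H) ← 0.11·0.4910 / (0.11·0.4910 + 0.856·0.5090) = 0.054009/0.48972 = 0.1103.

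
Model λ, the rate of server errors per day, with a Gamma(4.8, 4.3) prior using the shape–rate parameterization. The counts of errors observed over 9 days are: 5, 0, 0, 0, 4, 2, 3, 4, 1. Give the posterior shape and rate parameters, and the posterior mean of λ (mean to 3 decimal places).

Posterior: Gamma(shape=23.8, rate=13.3); mean ≈ 1.789

Total count ∑xᵢ = 19 over n = 9 days.
Gamma is conjugate to the Poisson likelihood: posterior is Gamma(shape = 4.8+19 = 23.8, rate = 4.3+9 = 13.3).
Posterior mean = shape/rate = 23.8/13.3 = 1.789.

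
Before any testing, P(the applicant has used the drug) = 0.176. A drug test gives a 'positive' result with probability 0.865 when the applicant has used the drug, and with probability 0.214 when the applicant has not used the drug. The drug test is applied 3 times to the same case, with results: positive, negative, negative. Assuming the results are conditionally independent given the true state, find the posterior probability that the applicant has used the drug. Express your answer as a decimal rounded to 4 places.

Posterior P(H) ≈ 0.0248

With H the event that the applicant has used the drug, the joint likelihood of the observed sequence is P(data|H) = 0.865·0.135·0.135 = 0.015765 and P(data|¬H) = 0.214·0.786·0.786 = 0.13221.
Bayes: P(H|data) = 0.176·0.015765 / (0.176·0.015765 + 0.824·0.13221) = 0.0027746/0.11171 = 0.0248.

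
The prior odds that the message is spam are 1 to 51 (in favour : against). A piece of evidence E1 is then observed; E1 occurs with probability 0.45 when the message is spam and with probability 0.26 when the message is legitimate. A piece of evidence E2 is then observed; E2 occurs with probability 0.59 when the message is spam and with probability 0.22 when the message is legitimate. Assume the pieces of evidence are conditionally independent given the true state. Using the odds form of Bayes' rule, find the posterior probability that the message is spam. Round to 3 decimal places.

Prior odds = 1/51 = 0.019608. In log-odds, ln(0.019608) = -3.9318.
Add log likelihood ratios: ln(1.7308) + ln(2.6818) = 1.5351.
Posterior log-odds = -2.3968, so posterior odds = exp(-2.3968) = 0.091012. Converting, P(H|E) = 0.091012/1.0910 = 0.083.

Posterior probability ≈ 0.083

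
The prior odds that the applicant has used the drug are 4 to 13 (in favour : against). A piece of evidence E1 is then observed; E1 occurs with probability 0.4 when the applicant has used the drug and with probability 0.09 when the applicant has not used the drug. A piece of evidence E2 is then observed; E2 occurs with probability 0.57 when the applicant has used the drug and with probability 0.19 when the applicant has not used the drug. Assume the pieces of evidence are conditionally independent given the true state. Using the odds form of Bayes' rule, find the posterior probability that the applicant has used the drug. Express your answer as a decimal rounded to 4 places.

Prior odds = 4/13 = 0.30769. In log-odds, ln(0.30769) = -1.1787.
Add log likelihood ratios: ln(4.4444) + ln(3.0000) = 2.5903.
Posterior log-odds = 1.4116, so posterior odds = exp(1.4116) = 4.1026. Converting, P(H|E) = 4.1026/5.1026 = 0.8040.

Posterior probability ≈ 0.8040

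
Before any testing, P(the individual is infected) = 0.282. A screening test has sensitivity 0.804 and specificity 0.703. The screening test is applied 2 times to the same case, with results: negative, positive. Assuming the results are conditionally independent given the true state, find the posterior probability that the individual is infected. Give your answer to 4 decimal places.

Posterior P(H) ≈ 0.2287

Let H be the event that the individual is infected; start with P(H) = 0.282. P('positive'|H) = 0.804, P('positive'|¬H) = 0.297.
Update on result 1 ('negative'): P(H) ← 0.196·0.2820 / (0.196·0.2820 + 0.703·0.7180) = 0.055272/0.56003 = 0.0987.
Update on result 2 ('positive'): P(H) ← 0.804·0.0987 / (0.804·0.0987 + 0.297·0.9013) = 0.079351/0.34704 = 0.2287.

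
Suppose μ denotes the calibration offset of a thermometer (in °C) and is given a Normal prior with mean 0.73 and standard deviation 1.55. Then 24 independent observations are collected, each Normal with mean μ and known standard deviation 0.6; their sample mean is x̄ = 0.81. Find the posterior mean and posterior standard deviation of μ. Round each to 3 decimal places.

Posterior mean ≈ 0.810; posterior SD ≈ 0.122

With known σ, the Normal prior is conjugate. Weight on the data is w = (n/σ²)/(n/σ² + 1/τ₀²) = 66.6667/(66.6667+0.416233) = 0.99380.
Posterior mean = w·x̄ + (1−w)·μ₀ = 0.99380·0.81 + 0.0062048·0.73 = 0.810. Posterior variance = 1/(66.6667+0.416233) = 0.0149069, so SD = 0.122.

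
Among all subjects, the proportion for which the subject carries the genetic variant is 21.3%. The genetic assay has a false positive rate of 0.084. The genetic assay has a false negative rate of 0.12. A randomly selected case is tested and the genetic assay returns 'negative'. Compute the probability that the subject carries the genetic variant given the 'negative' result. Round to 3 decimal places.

Let H be the event that the subject carries the genetic variant. P(H) = 0.213, so P(¬H) = 0.787. With E the 'negative' result, P(E|H) = 0.12 and P(E|¬H) = 0.916.
P(E) = 0.12·0.213 + 0.916·0.787 = 0.025560 + 0.72089 = 0.74645.
By Bayes' theorem, P(H|E) = 0.025560 / 0.74645 = 0.034.

P(H | E) ≈ 0.034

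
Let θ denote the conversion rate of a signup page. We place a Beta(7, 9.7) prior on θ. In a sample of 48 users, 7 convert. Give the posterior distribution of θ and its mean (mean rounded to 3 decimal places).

Posterior: Beta(14, 50.7); mean ≈ 0.216

The binomial likelihood is conjugate to the Beta prior: with 7 successes and 41 failures, the posterior is Beta(7+7, 9.7+41) = Beta(14, 50.7).
Posterior mean = α/(α+β) = 14/64.7 = 0.216.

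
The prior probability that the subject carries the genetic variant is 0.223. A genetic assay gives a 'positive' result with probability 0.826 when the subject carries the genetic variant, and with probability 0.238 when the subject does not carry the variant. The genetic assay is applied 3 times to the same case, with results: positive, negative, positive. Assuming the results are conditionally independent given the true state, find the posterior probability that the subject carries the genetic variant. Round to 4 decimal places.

Let H be the event that the subject carries the genetic variant; start with P(H) = 0.223. P('positive'|H) = 0.826, P('positive'|¬H) = 0.238.
Update on result 1 ('positive'): P(H) ← 0.826·0.2230 / (0.826·0.2230 + 0.238·0.7770) = 0.18420/0.36912 = 0.4990.
Update on result 2 ('negative'): P(H) ← 0.174·0.4990 / (0.174·0.4990 + 0.762·0.5010) = 0.086828/0.46858 = 0.1853.
Update on result 3 ('positive'): P(H) ← 0.826·0.1853 / (0.826·0.1853 + 0.238·0.8147) = 0.15306/0.34696 = 0.4411.

Posterior P(H) ≈ 0.4411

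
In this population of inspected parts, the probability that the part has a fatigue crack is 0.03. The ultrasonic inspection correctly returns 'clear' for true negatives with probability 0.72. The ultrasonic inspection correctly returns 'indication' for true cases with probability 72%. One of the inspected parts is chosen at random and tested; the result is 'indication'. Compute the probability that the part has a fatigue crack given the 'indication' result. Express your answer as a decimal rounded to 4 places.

P(H | E) ≈ 0.0737

Write H for 'the part has a fatigue crack'. Prior odds H:¬H = 0.03/0.97 = 0.030928. For the 'indication' outcome, the likelihood ratio is 0.72/0.28 = 2.5714.
Posterior odds = 0.030928 × 2.5714 = 0.079529, so P(H|E) = 0.079529/(1+0.079529) = 0.0737.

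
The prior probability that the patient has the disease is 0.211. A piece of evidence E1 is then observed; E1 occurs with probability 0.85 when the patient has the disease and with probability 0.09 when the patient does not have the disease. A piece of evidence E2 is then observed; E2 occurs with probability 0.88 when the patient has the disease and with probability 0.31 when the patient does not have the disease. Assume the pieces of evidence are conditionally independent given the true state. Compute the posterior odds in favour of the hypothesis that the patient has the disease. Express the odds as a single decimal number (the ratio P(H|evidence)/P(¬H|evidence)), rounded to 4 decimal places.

Prior odds = 0.211/(1−0.211) = 0.26743.
Likelihood ratio for E1 = 0.85/0.09 = 9.4444.
Likelihood ratio for E2 = 0.88/0.31 = 2.8387.
Posterior odds = prior odds × LR₁ × LR₂ = 7.1697.

Posterior odds ≈ 7.1697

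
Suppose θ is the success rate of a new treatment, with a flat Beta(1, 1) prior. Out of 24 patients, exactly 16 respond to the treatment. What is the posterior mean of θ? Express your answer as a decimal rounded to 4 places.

Posterior mean ≈ 0.6538

The binomial likelihood is conjugate to the Beta prior: with 16 successes and 8 failures, the posterior is Beta(1+16, 1+8) = Beta(17, 9).
E[θ | data] = 17/(17+9) = 0.6538.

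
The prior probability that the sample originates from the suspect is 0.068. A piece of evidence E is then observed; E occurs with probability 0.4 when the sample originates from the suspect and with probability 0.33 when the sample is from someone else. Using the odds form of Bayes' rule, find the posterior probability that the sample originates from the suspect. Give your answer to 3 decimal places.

Posterior probability ≈ 0.081

Prior odds = 0.068/(1−0.068) = 0.072961.
Likelihood ratio for E = 0.4/0.33 = 1.2121.
Posterior odds = prior odds × LR = 0.088438.
Posterior probability = odds/(1+odds) = 0.088438/1.0884 = 0.081.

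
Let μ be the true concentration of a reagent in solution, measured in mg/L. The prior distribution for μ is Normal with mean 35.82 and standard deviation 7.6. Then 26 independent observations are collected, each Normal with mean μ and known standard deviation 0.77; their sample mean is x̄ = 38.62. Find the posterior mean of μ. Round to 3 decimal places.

Posterior mean ≈ 38.619

Prior precision 1/τ₀² = 1/7.6² = 0.0173130; data precision n/σ² = 26/0.77² = 43.8523.
Posterior precision = 0.0173130 + 43.8523 = 43.8696.
Posterior mean = (0.0173130·35.82 + 43.8523·38.62) / 43.8696 = 38.619.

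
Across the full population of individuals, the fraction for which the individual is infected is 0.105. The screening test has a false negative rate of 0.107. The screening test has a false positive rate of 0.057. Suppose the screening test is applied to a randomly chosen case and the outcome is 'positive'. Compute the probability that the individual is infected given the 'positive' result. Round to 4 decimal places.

Let H be the event that the individual is infected. P(H) = 0.105, so P(¬H) = 0.895. With E the 'positive' result, P(E|H) = 0.893 and P(E|¬H) = 0.057.
P(E) = 0.893·0.105 + 0.057·0.895 = 0.093765 + 0.051015 = 0.14478.
By Bayes' theorem, P(H|E) = 0.093765 / 0.14478 = 0.6476.

P(H | E) ≈ 0.6476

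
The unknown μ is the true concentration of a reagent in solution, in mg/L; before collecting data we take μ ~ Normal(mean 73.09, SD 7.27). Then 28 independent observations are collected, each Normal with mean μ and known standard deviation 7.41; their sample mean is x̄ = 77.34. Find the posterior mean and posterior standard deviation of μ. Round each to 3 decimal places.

Prior precision 1/τ₀² = 1/7.27² = 0.0189204; data precision n/σ² = 28/7.41² = 0.509943.
Posterior precision = 0.0189204 + 0.509943 = 0.528863, giving posterior SD = 1/√0.528863 = 1.375.
Posterior mean = (0.0189204·73.09 + 0.509943·77.34) / 0.528863 = 77.188.

Posterior mean ≈ 77.188; posterior SD ≈ 1.375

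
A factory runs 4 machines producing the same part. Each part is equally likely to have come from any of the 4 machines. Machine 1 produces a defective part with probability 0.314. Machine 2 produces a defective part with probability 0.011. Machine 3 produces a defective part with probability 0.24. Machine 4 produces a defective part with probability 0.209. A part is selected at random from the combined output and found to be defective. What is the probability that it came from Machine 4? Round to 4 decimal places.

P(defective|M1) = 0.314; P(defective|M2) = 0.011; P(defective|M3) = 0.24; P(defective|M4) = 0.209.
Prior × likelihood for each source: 0.25·0.314=0.07850, 0.25·0.011=0.002750, 0.25·0.24=0.06000, 0.25·0.209=0.05225. Summing gives P(defective) = 0.19350.
P(Machine 4 | defective) = 0.05225 / 0.19350 = 0.2700.

Posterior probability ≈ 0.2700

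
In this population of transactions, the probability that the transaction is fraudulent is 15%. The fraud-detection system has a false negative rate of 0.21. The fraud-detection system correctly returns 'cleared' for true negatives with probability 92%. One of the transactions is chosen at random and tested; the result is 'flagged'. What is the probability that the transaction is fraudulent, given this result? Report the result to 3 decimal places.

P(H | E) ≈ 0.635

Write H for 'the transaction is fraudulent'. Prior odds H:¬H = 0.15/0.85 = 0.17647. For the 'flagged' outcome, the likelihood ratio is 0.79/0.08 = 9.8750.
Posterior odds = 0.17647 × 9.8750 = 1.7426, so P(H|E) = 1.7426/(1+1.7426) = 0.635.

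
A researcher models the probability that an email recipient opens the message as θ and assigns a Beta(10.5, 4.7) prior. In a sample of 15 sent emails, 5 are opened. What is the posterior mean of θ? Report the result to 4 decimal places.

Posterior mean ≈ 0.5132

The binomial likelihood is conjugate to the Beta prior: with 5 successes and 10 failures, the posterior is Beta(10.5+5, 4.7+10) = Beta(15.5, 14.7).
Posterior mean = α/(α+β) = 15.5/30.2 = 0.5132.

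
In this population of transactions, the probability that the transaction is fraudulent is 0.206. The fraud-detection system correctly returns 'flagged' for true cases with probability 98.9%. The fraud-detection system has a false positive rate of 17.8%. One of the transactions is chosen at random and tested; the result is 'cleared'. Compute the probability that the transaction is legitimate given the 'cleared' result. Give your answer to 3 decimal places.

P(¬H | E) ≈ 0.997

Write H for 'the transaction is fraudulent'. Prior odds H:¬H = 0.206/0.794 = 0.25945. For the 'cleared' outcome, the likelihood ratio is 0.011/0.822 = 0.013382.
Posterior odds = 0.25945 × 0.013382 = 0.0034719, so P(H|E) = 0.0034719/(1+0.0034719) = 0.003. Then P(¬H|E) = 1 − 0.003 = 0.997.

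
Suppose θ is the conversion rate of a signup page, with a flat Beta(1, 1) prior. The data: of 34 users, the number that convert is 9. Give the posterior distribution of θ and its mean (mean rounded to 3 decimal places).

Posterior: Beta(10, 26); mean ≈ 0.278

Observing 9 successes and 25 failures updates Beta(1, 1) by adding the success and failure counts to the two shape parameters: α = 1+9 = 10, β = 1+25 = 26.
E[θ | data] = 10/(10+26) = 0.278.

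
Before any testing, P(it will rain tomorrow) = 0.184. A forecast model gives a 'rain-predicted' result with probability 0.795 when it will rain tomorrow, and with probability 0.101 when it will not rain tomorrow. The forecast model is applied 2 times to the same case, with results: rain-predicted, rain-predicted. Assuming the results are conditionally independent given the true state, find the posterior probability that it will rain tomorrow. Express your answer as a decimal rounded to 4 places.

With H the event that it will rain tomorrow, the joint likelihood of the observed sequence is P(data|H) = 0.795·0.795 = 0.63203 and P(data|¬H) = 0.101·0.101 = 0.010201.
Bayes: P(H|data) = 0.184·0.63203 / (0.184·0.63203 + 0.816·0.010201) = 0.11629/0.12462 = 0.9332.

Posterior P(H) ≈ 0.9332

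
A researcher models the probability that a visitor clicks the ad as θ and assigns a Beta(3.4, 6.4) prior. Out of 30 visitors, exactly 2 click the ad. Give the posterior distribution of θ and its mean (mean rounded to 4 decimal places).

Posterior: Beta(5.4, 34.4); mean ≈ 0.1357

The binomial likelihood is conjugate to the Beta prior: with 2 successes and 28 failures, the posterior is Beta(3.4+2, 6.4+28) = Beta(5.4, 34.4).
E[θ | data] = 5.4/(5.4+34.4) = 0.1357.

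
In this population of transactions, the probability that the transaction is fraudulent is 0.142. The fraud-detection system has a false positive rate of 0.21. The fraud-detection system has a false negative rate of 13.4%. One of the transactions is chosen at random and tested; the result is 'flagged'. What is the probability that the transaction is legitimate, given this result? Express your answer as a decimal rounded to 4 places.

Write H for 'the transaction is fraudulent'. Prior odds H:¬H = 0.142/0.858 = 0.16550. For the 'flagged' outcome, the likelihood ratio is 0.866/0.21 = 4.1238.
Posterior odds = 0.16550 × 4.1238 = 0.68250, so P(H|E) = 0.68250/(1+0.68250) = 0.4056. Then P(¬H|E) = 1 − 0.4056 = 0.5944.

P(¬H | E) ≈ 0.5944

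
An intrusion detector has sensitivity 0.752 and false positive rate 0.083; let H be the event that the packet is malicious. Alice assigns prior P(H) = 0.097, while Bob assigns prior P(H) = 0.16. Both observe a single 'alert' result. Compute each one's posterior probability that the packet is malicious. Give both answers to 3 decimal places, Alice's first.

Alice: 0.493; Bob: 0.633

The likelihood ratio for an 'alert' result is 0.752/0.083 = 9.0602.
Alice: prior odds 0.097/0.903 = 0.10742; posterior odds 0.97325; posterior probability 0.493.
Bob: prior odds 0.16/0.84 = 0.19048; posterior odds 1.7258; posterior probability 0.633.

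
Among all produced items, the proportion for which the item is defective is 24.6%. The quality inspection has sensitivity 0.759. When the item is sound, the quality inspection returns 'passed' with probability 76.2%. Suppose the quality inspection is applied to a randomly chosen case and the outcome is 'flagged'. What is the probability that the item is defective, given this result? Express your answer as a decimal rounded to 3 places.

Write H for 'the item is defective'. Prior odds H:¬H = 0.246/0.754 = 0.32626. For the 'flagged' outcome, the likelihood ratio is 0.759/0.238 = 3.1891.
Posterior odds = 0.32626 × 3.1891 = 1.0405, so P(H|E) = 1.0405/(1+1.0405) = 0.510.

P(H | E) ≈ 0.510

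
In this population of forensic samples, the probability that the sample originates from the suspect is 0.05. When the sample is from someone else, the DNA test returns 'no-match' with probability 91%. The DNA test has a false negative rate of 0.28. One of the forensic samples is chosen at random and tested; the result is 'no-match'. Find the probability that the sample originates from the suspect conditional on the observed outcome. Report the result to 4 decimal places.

Let H be the event that the sample originates from the suspect. P(H) = 0.05, so P(¬H) = 0.95. With E the 'no-match' result, P(E|H) = 0.28 and P(E|¬H) = 0.91.
P(E) = 0.28·0.05 + 0.91·0.95 = 0.014000 + 0.86450 = 0.87850.
By Bayes' theorem, P(H|E) = 0.014000 / 0.87850 = 0.0159.

P(H | E) ≈ 0.0159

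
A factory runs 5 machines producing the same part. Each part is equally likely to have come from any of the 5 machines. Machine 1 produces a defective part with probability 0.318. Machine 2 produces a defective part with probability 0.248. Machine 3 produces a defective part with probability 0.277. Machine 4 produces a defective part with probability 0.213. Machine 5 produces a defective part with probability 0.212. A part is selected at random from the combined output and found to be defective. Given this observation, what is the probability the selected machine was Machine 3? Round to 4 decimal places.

Posterior probability ≈ 0.2185

P(defective|M1) = 0.318; P(defective|M2) = 0.248; P(defective|M3) = 0.277; P(defective|M4) = 0.213; P(defective|M5) = 0.212.
Prior × likelihood for each source: 0.2·0.318=0.06360, 0.2·0.248=0.04960, 0.2·0.277=0.05540, 0.2·0.213=0.04260, 0.2·0.212=0.04240. Summing gives P(defective) = 0.25360.
P(Machine 3 | defective) = 0.05540 / 0.25360 = 0.2185.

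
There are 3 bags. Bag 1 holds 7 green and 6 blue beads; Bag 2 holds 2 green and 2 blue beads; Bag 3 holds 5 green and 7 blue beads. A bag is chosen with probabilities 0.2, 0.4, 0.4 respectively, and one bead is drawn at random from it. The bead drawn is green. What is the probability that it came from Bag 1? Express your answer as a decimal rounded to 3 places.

P(green|Bag 1) = 0.5385; P(green|Bag 2) = 0.5; P(green|Bag 3) = 0.4167.
Prior × likelihood for each source: 0.2·0.5385=0.1077, 0.4·0.5=0.2000, 0.4·0.4167=0.1667. Summing gives P(green) = 0.47436.
P(Bag 1 | green) = 0.1077 / 0.47436 = 0.227.

Posterior probability ≈ 0.227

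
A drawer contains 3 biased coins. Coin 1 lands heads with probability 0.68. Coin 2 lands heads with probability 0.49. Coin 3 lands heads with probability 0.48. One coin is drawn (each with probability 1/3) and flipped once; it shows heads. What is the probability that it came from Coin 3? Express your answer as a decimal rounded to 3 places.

Posterior probability ≈ 0.291

Tabulate prior·likelihood by source: [1] prior 0.333333, lik 0.68, product 0.2267; [2] prior 0.333333, lik 0.49, product 0.1633; [3] prior 0.333333, lik 0.48, product 0.1600.
Normalizing constant = 0.55000; the posterior for Coin 3 is its product over the sum, 0.1600/0.55000 = 0.291.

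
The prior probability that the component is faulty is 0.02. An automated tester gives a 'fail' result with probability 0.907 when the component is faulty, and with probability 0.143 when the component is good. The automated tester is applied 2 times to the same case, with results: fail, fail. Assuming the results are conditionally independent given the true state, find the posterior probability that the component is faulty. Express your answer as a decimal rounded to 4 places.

With H the event that the component is faulty, the joint likelihood of the observed sequence is P(data|H) = 0.907·0.907 = 0.82265 and P(data|¬H) = 0.143·0.143 = 0.020449.
Bayes: P(H|data) = 0.02·0.82265 / (0.02·0.82265 + 0.98·0.020449) = 0.016453/0.036493 = 0.4509.

Posterior P(H) ≈ 0.4509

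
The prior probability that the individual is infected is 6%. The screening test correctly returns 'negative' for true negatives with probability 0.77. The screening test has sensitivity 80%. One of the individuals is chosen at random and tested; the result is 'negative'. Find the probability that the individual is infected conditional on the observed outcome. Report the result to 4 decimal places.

P(H | E) ≈ 0.0163

Write H for 'the individual is infected'. Prior odds H:¬H = 0.06/0.94 = 0.063830. For the 'negative' outcome, the likelihood ratio is 0.2/0.77 = 0.25974.
Posterior odds = 0.063830 × 0.25974 = 0.016579, so P(H|E) = 0.016579/(1+0.016579) = 0.0163.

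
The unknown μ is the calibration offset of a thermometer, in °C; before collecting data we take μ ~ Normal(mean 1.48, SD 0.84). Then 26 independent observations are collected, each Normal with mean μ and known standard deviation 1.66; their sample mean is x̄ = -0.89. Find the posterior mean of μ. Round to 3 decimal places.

Posterior mean ≈ -0.581

Prior precision 1/τ₀² = 1/0.84² = 1.41723; data precision n/σ² = 26/1.66² = 9.43533.
Posterior precision = 1.41723 + 9.43533 = 10.8526.
Posterior mean = (1.41723·1.48 + 9.43533·-0.89) / 10.8526 = -0.581.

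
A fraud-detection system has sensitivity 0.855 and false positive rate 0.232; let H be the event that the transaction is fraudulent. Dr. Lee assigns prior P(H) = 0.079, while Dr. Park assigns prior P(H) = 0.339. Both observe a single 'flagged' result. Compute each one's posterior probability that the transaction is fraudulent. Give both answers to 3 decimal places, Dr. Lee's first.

The likelihood ratio for a 'flagged' result is 0.855/0.232 = 3.6853.
Dr. Lee: prior odds 0.079/0.921 = 0.085776; posterior odds 0.31612; posterior probability 0.240.
Dr. Park: prior odds 0.339/0.661 = 0.51286; posterior odds 1.8901; posterior probability 0.654.

Dr. Lee: 0.240; Dr. Park: 0.654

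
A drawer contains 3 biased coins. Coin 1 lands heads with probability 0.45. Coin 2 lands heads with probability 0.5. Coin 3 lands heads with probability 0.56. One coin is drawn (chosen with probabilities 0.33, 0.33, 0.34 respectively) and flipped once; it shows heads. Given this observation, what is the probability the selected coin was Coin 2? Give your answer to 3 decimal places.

Posterior probability ≈ 0.327

P(heads|C1) = 0.45; P(heads|C2) = 0.5; P(heads|C3) = 0.56.
Prior × likelihood for each source: 0.33·0.45=0.1485, 0.33·0.5=0.1650, 0.34·0.56=0.1904. Summing gives P(heads) = 0.50390.
P(Coin 2 | heads) = 0.1650 / 0.50390 = 0.327.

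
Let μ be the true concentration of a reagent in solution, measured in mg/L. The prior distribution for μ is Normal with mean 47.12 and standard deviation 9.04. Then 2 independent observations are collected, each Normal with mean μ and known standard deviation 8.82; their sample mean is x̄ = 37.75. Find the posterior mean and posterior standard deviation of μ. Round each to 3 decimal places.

Posterior mean ≈ 40.772; posterior SD ≈ 5.134

With known σ, the Normal prior is conjugate. Weight on the data is w = (n/σ²)/(n/σ² + 1/τ₀²) = 0.0257095/(0.0257095+0.0122367) = 0.67753.
Posterior mean = w·x̄ + (1−w)·μ₀ = 0.67753·37.75 + 0.32247·47.12 = 40.772. Posterior variance = 1/(0.0257095+0.0122367) = 26.3532, so SD = 5.134.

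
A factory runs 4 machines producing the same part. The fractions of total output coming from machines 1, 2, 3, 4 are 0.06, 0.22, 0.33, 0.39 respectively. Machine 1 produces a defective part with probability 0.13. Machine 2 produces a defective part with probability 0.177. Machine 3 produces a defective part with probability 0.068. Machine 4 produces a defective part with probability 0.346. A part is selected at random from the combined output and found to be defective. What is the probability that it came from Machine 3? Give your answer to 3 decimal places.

Tabulate prior·likelihood by source: [1] prior 0.06, lik 0.13, product 0.007800; [2] prior 0.22, lik 0.177, product 0.03894; [3] prior 0.33, lik 0.068, product 0.02244; [4] prior 0.39, lik 0.346, product 0.1349.
Normalizing constant = 0.20412; the posterior for Machine 3 is its product over the sum, 0.02244/0.20412 = 0.110.

Posterior probability ≈ 0.110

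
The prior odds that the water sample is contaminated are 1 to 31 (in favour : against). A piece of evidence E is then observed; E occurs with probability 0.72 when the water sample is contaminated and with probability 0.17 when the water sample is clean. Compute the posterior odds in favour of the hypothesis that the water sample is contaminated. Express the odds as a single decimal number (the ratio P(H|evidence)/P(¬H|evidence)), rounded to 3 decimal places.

Posterior odds ≈ 0.137

Prior odds = 1/31 = 0.032258.
Likelihood ratio for E = 0.72/0.17 = 4.2353.
Posterior odds = prior odds × LR = 0.13662.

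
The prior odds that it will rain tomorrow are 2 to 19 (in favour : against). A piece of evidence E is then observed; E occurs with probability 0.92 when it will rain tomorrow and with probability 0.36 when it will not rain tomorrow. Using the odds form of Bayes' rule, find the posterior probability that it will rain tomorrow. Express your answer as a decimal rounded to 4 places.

Posterior probability ≈ 0.2120

Prior odds = 2/19 = 0.10526. In log-odds, ln(0.10526) = -2.2513.
Add log likelihood ratio: ln(2.5556) = 0.93827.
Posterior log-odds = -1.3130, so posterior odds = exp(-1.3130) = 0.26901. Converting, P(H|E) = 0.26901/1.2690 = 0.2120.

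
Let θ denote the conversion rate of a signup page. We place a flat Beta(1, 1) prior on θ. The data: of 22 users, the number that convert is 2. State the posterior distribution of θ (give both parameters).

The binomial likelihood is conjugate to the Beta prior: with 2 successes and 20 failures, the posterior is Beta(1+2, 1+20) = Beta(3, 21).

Posterior: Beta(3, 21)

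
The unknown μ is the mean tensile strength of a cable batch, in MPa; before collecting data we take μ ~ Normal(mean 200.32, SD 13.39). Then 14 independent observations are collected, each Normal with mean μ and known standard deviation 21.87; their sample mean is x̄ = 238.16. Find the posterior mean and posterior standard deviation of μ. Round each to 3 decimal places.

Prior precision 1/τ₀² = 1/13.39² = 0.00557749; data precision n/σ² = 14/21.87² = 0.0292705.
Posterior precision = 0.00557749 + 0.0292705 = 0.0348480, giving posterior SD = 1/√0.0348480 = 5.357.
Posterior mean = (0.00557749·200.32 + 0.0292705·238.16) / 0.0348480 = 232.104.

Posterior mean ≈ 232.104; posterior SD ≈ 5.357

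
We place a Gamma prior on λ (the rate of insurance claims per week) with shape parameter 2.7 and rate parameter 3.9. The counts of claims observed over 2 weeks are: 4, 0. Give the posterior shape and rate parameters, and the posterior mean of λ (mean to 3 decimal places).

Total count ∑xᵢ = 4 over n = 2 weeks.
Gamma is conjugate to the Poisson likelihood: posterior is Gamma(shape = 2.7+4 = 6.7, rate = 3.9+2 = 5.9).
E[λ | data] = 6.7/5.9 = 1.136.

Posterior: Gamma(shape=6.7, rate=5.9); mean ≈ 1.136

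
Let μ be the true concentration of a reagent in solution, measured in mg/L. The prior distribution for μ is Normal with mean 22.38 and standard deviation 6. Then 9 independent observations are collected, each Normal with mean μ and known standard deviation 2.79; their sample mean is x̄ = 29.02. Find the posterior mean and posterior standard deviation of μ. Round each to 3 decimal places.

Posterior mean ≈ 28.864; posterior SD ≈ 0.919

Prior precision 1/τ₀² = 1/6² = 0.0277778; data precision n/σ² = 9/2.79² = 1.15620.
Posterior precision = 0.0277778 + 1.15620 = 1.18398, giving posterior SD = 1/√1.18398 = 0.919.
Posterior mean = (0.0277778·22.38 + 1.15620·29.02) / 1.18398 = 28.864.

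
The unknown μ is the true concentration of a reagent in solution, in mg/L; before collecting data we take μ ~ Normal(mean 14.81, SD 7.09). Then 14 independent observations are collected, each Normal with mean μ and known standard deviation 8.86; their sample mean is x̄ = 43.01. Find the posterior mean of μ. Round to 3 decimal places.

Posterior mean ≈ 40.180

Prior precision 1/τ₀² = 1/7.09² = 0.0198933; data precision n/σ² = 14/8.86² = 0.178345.
Posterior precision = 0.0198933 + 0.178345 = 0.198238.
Posterior mean = (0.0198933·14.81 + 0.178345·43.01) / 0.198238 = 40.180.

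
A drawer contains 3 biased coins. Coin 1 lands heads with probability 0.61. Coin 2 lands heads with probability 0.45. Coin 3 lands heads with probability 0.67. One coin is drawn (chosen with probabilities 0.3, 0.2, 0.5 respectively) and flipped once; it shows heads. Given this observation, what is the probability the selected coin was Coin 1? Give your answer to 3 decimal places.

Posterior probability ≈ 0.301

Tabulate prior·likelihood by source: [1] prior 0.3, lik 0.61, product 0.1830; [2] prior 0.2, lik 0.45, product 0.09000; [3] prior 0.5, lik 0.67, product 0.3350.
Normalizing constant = 0.60800; the posterior for Coin 1 is its product over the sum, 0.1830/0.60800 = 0.301.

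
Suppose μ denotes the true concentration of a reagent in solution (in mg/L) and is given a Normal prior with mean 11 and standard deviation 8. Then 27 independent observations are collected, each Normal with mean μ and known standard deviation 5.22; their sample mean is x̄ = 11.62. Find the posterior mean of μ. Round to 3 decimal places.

Posterior mean ≈ 11.610

Prior precision 1/τ₀² = 1/8² = 0.0156250; data precision n/σ² = 27/5.22² = 0.990884.
Posterior precision = 0.0156250 + 0.990884 = 1.00651.
Posterior mean = (0.0156250·11 + 0.990884·11.62) / 1.00651 = 11.610.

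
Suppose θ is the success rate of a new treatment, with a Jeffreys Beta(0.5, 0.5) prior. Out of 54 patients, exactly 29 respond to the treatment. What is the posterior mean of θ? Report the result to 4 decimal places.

The binomial likelihood is conjugate to the Beta prior: with 29 successes and 25 failures, the posterior is Beta(0.5+29, 0.5+25) = Beta(29.5, 25.5).
E[θ | data] = 29.5/(29.5+25.5) = 0.5364.

Posterior mean ≈ 0.5364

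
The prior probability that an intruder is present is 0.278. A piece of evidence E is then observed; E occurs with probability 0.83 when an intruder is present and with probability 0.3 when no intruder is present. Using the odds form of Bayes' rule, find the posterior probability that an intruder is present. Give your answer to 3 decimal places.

Posterior probability ≈ 0.516

Prior odds = 0.278/(1−0.278) = 0.38504.
Likelihood ratio for E = 0.83/0.3 = 2.7667.
Posterior odds = prior odds × LR = 1.0653.
Posterior probability = odds/(1+odds) = 1.0653/2.0653 = 0.516.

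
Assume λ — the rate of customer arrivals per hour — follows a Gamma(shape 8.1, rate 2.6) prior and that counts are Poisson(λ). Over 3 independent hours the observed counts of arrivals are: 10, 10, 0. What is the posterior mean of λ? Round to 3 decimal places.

The Poisson likelihood adds the total count to the shape and the number of exposure periods to the rate. Here ∑xᵢ = 20 and n = 3, so shape 8.1→28.1 and rate 2.6→5.6.
E[λ | data] = 28.1/5.6 = 5.018.

Posterior mean ≈ 5.018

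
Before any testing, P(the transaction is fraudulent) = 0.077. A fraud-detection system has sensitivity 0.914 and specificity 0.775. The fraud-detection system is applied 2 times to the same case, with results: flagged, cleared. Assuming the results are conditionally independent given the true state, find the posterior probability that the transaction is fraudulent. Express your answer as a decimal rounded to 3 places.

With H the event that the transaction is fraudulent, the joint likelihood of the observed sequence is P(data|H) = 0.914·0.086 = 0.078604 and P(data|¬H) = 0.225·0.775 = 0.17438.
Bayes: P(H|data) = 0.077·0.078604 / (0.077·0.078604 + 0.923·0.17438) = 0.0060525/0.16700 = 0.0362.

Posterior P(H) ≈ 0.036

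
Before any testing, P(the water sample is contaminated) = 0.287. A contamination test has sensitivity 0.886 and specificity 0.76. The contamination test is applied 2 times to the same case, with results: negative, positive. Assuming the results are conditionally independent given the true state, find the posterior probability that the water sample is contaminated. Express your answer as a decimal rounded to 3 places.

Posterior P(H) ≈ 0.182

Let H be the event that the water sample is contaminated; start with P(H) = 0.287. P('positive'|H) = 0.886, P('positive'|¬H) = 0.24.
Update on result 1 ('negative'): P(H) ← 0.114·0.2870 / (0.114·0.2870 + 0.76·0.7130) = 0.032718/0.57460 = 0.0569.
Update on result 2 ('positive'): P(H) ← 0.886·0.0569 / (0.886·0.0569 + 0.24·0.9431) = 0.050449/0.27678 = 0.1823.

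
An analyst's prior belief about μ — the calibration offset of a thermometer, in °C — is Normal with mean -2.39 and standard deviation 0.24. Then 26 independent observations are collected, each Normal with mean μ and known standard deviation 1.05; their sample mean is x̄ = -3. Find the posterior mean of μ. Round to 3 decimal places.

Posterior mean ≈ -2.741

Prior precision 1/τ₀² = 1/0.24² = 17.3611; data precision n/σ² = 26/1.05² = 23.5828.
Posterior precision = 17.3611 + 23.5828 = 40.9439.
Posterior mean = (17.3611·-2.39 + 23.5828·-3) / 40.9439 = -2.741.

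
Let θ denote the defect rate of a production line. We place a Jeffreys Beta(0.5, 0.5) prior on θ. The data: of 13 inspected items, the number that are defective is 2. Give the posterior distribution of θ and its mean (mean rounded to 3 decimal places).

Posterior: Beta(2.5, 11.5); mean ≈ 0.179

Observing 2 successes and 11 failures updates Beta(0.5, 0.5) by adding the success and failure counts to the two shape parameters: α = 0.5+2 = 2.5, β = 0.5+11 = 11.5.
Posterior mean = α/(α+β) = 2.5/14 = 0.179.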